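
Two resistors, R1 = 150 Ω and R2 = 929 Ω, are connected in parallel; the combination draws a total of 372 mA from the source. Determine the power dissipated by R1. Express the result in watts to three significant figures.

15.4 W

The branches share the same voltage, but only the total current is given — find V from the equivalent resistance first.
1/R_eq = 1/150 + 1/929 ⇒ R_eq = 129.1 Ω
V = I_total × R_eq = 0.3720 × 129.1 = 48.04 V
P_R1 = V² / R1 = (48.04)² / 150 = 15.39 W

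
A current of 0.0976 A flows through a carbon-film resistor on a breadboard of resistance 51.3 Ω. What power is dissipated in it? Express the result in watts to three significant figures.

With I and R stated, P = I²R applies in one step.
P = (0.09760 A)² × 51.3 Ω = 0.4887 W

0.489 W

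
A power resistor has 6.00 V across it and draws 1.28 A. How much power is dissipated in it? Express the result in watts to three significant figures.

With V and I both given, power follows immediately from P = V I.
P = 6.00 V × 1.280 A = 7.680 W

7.68 W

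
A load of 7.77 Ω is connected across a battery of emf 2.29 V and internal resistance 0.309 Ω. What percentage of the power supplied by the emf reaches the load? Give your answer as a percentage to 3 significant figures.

96.2 %

The source delivers εI, of which I²R reaches the load and I²r is lost; since I is common, η = R/(R+r).
η = R / (R + r) = 7.77 / (7.77 + 0.309) = 0.9618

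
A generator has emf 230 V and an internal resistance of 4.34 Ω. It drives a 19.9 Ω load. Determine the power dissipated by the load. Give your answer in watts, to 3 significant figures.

1790 W

With r and R in series, I = ε/(r+R); the load dissipates I²R.
I = ε / (r + R) = 230 / (4.34 + 19.9) = 9.488 A
P_load = I² R = (9.488)² × 19.9 = 1792 W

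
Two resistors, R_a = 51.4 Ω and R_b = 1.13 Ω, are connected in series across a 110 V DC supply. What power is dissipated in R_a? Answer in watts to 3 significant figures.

In a series string the same current flows through every resistor — find that current, then P = I²R for the one we want.
R_total = 51.4 + 1.13 = 52.53 Ω
I = V / R_total = 110 / 52.53 = 2.094 A
P_R_a = I² × R_a = (2.094)² × 51.4 = 225.4 W

225 W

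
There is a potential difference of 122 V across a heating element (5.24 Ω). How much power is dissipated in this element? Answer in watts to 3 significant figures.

2840 W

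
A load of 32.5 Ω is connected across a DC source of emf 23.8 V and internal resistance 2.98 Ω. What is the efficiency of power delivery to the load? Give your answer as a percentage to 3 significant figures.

91.6 %

Efficiency is P_load / P_total. With a series r and R sharing the same I, P = I²R for each, so η = R/(R+r).
η = R / (R + r) = 32.5 / (32.5 + 2.98) = 0.9160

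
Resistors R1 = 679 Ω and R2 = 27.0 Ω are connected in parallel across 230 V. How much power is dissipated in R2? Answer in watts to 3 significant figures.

1960 W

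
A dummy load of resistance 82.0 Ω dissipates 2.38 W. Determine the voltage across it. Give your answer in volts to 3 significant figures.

14.0 V

Rearranging the power relation for the two known quantities gives V = √(P R).
V = √(2.38 × 82.0) = 13.97 V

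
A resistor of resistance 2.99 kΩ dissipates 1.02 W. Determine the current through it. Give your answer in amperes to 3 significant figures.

The two known quantities fix the third via I = √(P / R).
I = √(1.02 / 2990) = 0.01847 A

0.0185 A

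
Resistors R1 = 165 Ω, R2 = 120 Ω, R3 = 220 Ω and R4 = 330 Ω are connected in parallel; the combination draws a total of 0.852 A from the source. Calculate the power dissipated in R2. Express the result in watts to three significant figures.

Parallel branches share V, not I — compute V via R_eq, then use V²/R for the target branch.
1/R_eq = 1/165 + 1/120 + 1/220 + 1/330 ⇒ R_eq = 45.52 Ω
V = I_total × R_eq = 0.8520 × 45.52 = 38.78 V
P_R2 = V² / R2 = (38.78)² / 120 = 12.53 W

12.5 W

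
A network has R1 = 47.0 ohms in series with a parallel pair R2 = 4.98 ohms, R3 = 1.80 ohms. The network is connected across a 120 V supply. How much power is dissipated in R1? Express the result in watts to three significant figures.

Collapse R2‖R3 to a single equivalent, reducing the network to two series elements.
R_p = (4.98×1.80)/(4.98+1.80) = 1.322 Ω
R_total = 47.0 + 1.322 = 48.32 Ω
I = V / R_total = 120 / 48.32 = 2.483 A
All the current flows through R1; use P = I²R.
P_R1 = (2.483)² × 47.0 = 289.8 W

290 W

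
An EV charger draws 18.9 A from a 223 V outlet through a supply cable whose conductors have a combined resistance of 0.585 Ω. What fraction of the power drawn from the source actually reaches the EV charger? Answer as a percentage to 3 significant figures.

95.0 %

The supply cable carries the full 18.9 A.
P_line = I² R_line = (18.90)² × 0.585 = 209.0 W
P_source = V I = 223 × 18.90 = 4215 W; P_load = 4006 W
η = P_load / P_source = 4006 / 4215 = 0.9504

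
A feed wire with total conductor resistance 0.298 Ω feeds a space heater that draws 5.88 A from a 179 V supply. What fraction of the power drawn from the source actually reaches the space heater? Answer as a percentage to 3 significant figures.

99.0 %

The feed wire carries the full 5.88 A.
P_line = I² R_line = (5.880)² × 0.298 = 10.30 W
P_source = V I = 179 × 5.880 = 1053 W; P_load = 1042 W
η = P_load / P_source = 1042 / 1053 = 0.9902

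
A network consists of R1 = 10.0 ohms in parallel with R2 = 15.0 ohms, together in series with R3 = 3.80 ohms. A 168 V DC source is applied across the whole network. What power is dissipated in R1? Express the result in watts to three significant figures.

Reduce the parallel combination to a single R_p; the circuit then becomes R_p in series with the remaining resistor.
R_p = (10.0×15.0)/(10.0+15.0) = 6.000 Ω
R_total = R_p + 3.80 = 6.000 + 3.80 = 9.800 Ω
I = V / R_total = 168 / 9.800 = 17.14 A
Voltage across the parallel pair: V_p = I × R_p = 17.14 × 6.000 = 102.9 V
R1 sits across V_p; its power is V_p²/R.
P_R1 = (102.9)² / 10.0 = 1058 W

1060 W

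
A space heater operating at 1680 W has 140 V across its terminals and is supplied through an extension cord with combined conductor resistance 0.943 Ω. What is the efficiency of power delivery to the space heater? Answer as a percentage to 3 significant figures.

I = P / V = 1680 / 140 = 12.00 A through the extension cord.
P_line = I² R_line = (12.00)² × 0.943 = 135.8 W
P_source = P_load + P_line = 1680 + 135.8 = 1816 W
η = P_load / P_source = 1680 / 1816 = 0.9252

92.5 %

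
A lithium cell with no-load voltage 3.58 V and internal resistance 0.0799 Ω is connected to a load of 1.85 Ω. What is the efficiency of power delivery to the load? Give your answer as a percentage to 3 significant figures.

95.9 %

η = P_load/(P_load+P_int) = I²R/(I²R+I²r) = R/(R+r) — the I² cancels for series elements.
η = R / (R + r) = 1.85 / (1.85 + 0.0799) = 0.9586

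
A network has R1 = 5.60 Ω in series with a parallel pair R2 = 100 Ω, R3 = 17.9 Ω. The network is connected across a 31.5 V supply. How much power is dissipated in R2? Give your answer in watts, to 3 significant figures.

Reduce the parallel pair to R_p first; the network is then a simple series string.
R_p = (100×17.9)/(100+17.9) = 15.18 Ω
R_total = 5.60 + 15.18 = 20.78 Ω
I = V / R_total = 31.5 / 20.78 = 1.516 A
Voltage across the parallel pair: V_p = I × R_p = 1.516 × 15.18 = 23.01 V
R2 sees V_p directly, so P = V_p² / R2.
P_R2 = (23.01)² / 100 = 5.296 W

5.30 W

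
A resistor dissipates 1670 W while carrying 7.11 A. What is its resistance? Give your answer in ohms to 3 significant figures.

33.0 Ω

The two known quantities fix the third via R = P / I².
R = 1670 / (7.110)² = 33.04 Ω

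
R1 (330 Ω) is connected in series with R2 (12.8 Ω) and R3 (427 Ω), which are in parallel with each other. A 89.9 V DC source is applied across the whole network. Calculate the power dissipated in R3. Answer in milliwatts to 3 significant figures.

24.9 mW

Replace R2 and R3 with their parallel equivalent so the circuit becomes R1 in series with R_p.
R_p = (12.8×427)/(12.8+427) = 12.43 Ω
R_total = 330 + 12.43 = 342.4 Ω
I = V / R_total = 89.9 / 342.4 = 0.2625 A
Voltage across the parallel pair: V_p = I × R_p = 0.2625 × 12.43 = 3.263 V
R3 sees V_p directly, so P = V_p² / R3.
P_R3 = (3.263)² / 427 = 0.02493 W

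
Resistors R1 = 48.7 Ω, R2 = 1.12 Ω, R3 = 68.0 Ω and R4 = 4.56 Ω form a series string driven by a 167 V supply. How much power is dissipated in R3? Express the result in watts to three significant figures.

Since the resistors are in series they all carry the loop current I = V/R_total; the power in any one is I²R.
R_total = 48.7 + 1.12 + 68.0 + 4.56 = 122.4 Ω
I = V / R_total = 167 / 122.4 = 1.365 A
P_R3 = I² × R3 = (1.365)² × 68.0 = 126.6 W

127 W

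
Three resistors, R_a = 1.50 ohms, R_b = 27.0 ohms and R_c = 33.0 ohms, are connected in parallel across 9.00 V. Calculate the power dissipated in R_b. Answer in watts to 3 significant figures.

The supply voltage appears across each parallel branch — just use P = V²/R_b.
P_R_b = V² / R_b = (9.00)² / 27.0 Ω = 3.000 W

3.00 W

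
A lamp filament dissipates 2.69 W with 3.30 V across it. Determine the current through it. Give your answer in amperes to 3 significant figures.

0.815 A

Inverting the appropriate power form: I = P / V.
I = 2.69 / 3.30 = 0.8152 A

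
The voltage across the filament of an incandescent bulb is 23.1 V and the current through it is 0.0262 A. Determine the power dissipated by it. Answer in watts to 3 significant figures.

With V and I both given, power follows immediately from P = V I.
P = 23.1 V × 0.02620 A = 0.6052 W

0.605 W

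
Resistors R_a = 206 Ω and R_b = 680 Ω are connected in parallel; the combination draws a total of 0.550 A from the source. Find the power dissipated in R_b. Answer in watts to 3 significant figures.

The branches share the same voltage, but only the total current is given — find V from the equivalent resistance first.
1/R_eq = 1/206 + 1/680 ⇒ R_eq = 158.1 Ω
V = I_total × R_eq = 0.5500 × 158.1 = 86.96 V
P_R_b = V² / R_b = (86.96)² / 680 = 11.12 W

11.1 W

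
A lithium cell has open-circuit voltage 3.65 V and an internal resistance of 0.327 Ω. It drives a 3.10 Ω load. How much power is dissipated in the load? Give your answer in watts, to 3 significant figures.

3.52 W

Load and internal resistance form a series loop — compute the loop current, then the load power via I²R.
I = ε / (r + R) = 3.65 / (0.327 + 3.10) = 1.065 A
P_load = I² R = (1.065)² × 3.10 = 3.517 W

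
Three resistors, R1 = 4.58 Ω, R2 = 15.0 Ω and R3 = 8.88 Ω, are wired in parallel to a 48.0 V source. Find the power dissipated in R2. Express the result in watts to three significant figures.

154 W

R2 sits directly across the source, so P = V²/R with V = 48.0 V.
P_R2 = V² / R2 = (48.0)² / 15.0 Ω = 153.6 W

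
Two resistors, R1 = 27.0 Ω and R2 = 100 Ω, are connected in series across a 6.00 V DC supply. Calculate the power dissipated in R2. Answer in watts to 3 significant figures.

Since the resistors are in series they all carry the loop current I = V/R_total; the power in any one is I²R.
R_total = 27.0 + 100 = 127.0 Ω
I = V / R_total = 6.00 / 127.0 = 0.04724 A
P_R2 = I² × R2 = (0.04724)² × 100 = 0.2232 W

0.223 W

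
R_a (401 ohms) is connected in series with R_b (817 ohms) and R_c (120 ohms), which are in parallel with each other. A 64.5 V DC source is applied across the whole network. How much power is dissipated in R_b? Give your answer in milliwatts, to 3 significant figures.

First combine the parallel branches into one equivalent R_p, then R_a + R_p is a series pair.
R_p = (817×120)/(817+120) = 104.6 Ω
R_total = 401 + 104.6 = 505.6 Ω
I = V / R_total = 64.5 / 505.6 = 0.1276 A
Voltage across the parallel pair: V_p = I × R_p = 0.1276 × 104.6 = 13.35 V
R_b is across V_p, so use P = V²/R for that branch.
P_R_b = (13.35)² / 817 = 0.2180 W

218 mW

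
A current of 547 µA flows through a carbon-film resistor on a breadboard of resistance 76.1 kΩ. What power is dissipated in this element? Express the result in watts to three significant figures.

Knowing I and R, the power is just I²R — no need to find V first.
P = (0.0005470 A)² × 76100 Ω = 0.02277 W

0.0228 W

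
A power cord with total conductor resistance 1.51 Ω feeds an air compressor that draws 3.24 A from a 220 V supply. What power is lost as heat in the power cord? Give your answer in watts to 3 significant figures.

15.9 W

The power cord is a series resistance carrying the load current; its dissipation is I²R_line.
The power cord carries the full 3.24 A.
P_line = I² R_line = (3.240)² × 1.51 = 15.85 W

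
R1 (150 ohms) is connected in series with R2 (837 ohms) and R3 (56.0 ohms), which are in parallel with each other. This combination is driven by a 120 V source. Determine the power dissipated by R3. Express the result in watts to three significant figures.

Collapse R2‖R3 to a single equivalent, reducing the network to two series elements.
R_p = (837×56.0)/(837+56.0) = 52.49 Ω
R_total = 150 + 52.49 = 202.5 Ω
I = V / R_total = 120 / 202.5 = 0.5926 A
Voltage across the parallel pair: V_p = I × R_p = 0.5926 × 52.49 = 31.11 V
R3 sees V_p directly, so P = V_p² / R3.
P_R3 = (31.11)² / 56.0 = 17.28 W

17.3 W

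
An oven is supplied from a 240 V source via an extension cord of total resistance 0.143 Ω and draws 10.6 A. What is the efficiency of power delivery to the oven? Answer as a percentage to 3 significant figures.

99.4 %

The extension cord carries the full 10.6 A.
P_line = I² R_line = (10.60)² × 0.143 = 16.07 W
P_source = V I = 240 × 10.60 = 2544 W; P_load = 2528 W
η = P_load / P_source = 2528 / 2544 = 0.9937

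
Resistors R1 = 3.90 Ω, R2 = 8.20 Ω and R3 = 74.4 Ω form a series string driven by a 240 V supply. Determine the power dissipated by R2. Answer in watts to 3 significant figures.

63.1 W

Series elements share the same current, so find I first, then use P = I²R.
R_total = 3.90 + 8.20 + 74.4 = 86.50 Ω
I = V / R_total = 240 / 86.50 = 2.775 A
P_R2 = I² × R2 = (2.775)² × 8.20 = 63.13 W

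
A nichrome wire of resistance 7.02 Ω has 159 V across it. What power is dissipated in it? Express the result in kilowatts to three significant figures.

3.60 kW

V and R are stated; P = V²/R avoids computing the current.
P = (159 V)² / 7.02 Ω = 3601 W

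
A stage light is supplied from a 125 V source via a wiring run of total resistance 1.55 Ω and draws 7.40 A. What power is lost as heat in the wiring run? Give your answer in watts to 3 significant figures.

84.9 W

The wiring run is a series resistance carrying the load current; its dissipation is I²R_line.
The wiring run carries the full 7.40 A.
P_line = I² R_line = (7.400)² × 1.55 = 84.88 W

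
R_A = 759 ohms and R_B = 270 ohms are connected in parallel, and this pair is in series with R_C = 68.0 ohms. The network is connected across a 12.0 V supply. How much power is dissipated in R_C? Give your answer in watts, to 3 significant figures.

0.137 W

Reduce the parallel combination to a single R_p; the circuit then becomes R_p in series with the remaining resistor.
R_p = (759×270)/(759+270) = 199.2 Ω
R_total = R_p + 68.0 = 199.2 + 68.0 = 267.2 Ω
I = V / R_total = 12.0 / 267.2 = 0.04492 A
R_C carries the full series current, so P = I²R.
P_R_C = (0.04492)² × 68.0 = 0.1372 W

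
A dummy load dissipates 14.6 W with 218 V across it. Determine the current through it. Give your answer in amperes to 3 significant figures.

0.0670 A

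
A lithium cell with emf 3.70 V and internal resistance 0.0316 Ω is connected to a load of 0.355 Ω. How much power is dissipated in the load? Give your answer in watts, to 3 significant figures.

Load and internal resistance form a series loop — compute the loop current, then the load power via I²R.
I = ε / (r + R) = 3.70 / (0.0316 + 0.355) = 9.571 A
P_load = I² R = (9.571)² × 0.355 = 32.52 W

32.5 W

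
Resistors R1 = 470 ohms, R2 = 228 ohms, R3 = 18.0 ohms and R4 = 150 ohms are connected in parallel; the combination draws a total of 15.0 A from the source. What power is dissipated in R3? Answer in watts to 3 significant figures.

2650 W

We need the common branch voltage; get it from I_total × R_eq, then P = V²/R for the branch.
1/R_eq = 1/470 + 1/228 + 1/18.0 + 1/150 ⇒ R_eq = 14.55 Ω
V = I_total × R_eq = 15.00 × 14.55 = 218.2 V
P_R3 = V² / R3 = (218.2)² / 18.0 = 2646 W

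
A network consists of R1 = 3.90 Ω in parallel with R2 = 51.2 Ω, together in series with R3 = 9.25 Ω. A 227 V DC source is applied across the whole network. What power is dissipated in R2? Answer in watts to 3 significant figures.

First find R_p for the parallel pair, then treat R_p + R3 as a series loop.
R_p = (3.90×51.2)/(3.90+51.2) = 3.624 Ω
R_total = R_p + 9.25 = 3.624 + 9.25 = 12.87 Ω
I = V / R_total = 227 / 12.87 = 17.63 A
Voltage across the parallel pair: V_p = I × R_p = 17.63 × 3.624 = 63.90 V
Use P = V²/R for R2 with V = V_p.
P_R2 = (63.90)² / 51.2 = 79.75 W

79.7 W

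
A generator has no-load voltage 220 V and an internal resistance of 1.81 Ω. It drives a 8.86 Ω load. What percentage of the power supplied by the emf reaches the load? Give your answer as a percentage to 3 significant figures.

83.0 %

Efficiency is P_load / P_total. With a series r and R sharing the same I, P = I²R for each, so η = R/(R+r).
η = R / (R + r) = 8.86 / (8.86 + 1.81) = 0.8304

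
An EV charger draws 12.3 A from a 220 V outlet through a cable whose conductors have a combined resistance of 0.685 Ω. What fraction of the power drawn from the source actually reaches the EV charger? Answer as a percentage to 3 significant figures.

96.2 %

The cable carries the full 12.3 A.
P_line = I² R_line = (12.30)² × 0.685 = 103.6 W
P_source = V I = 220 × 12.30 = 2706 W; P_load = 2602 W
η = P_load / P_source = 2602 / 2706 = 0.9617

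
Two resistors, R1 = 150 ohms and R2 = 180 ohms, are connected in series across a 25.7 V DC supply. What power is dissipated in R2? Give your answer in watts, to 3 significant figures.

The current is common to all series resistors; compute it, then apply P = I²R for the target.
R_total = 150 + 180 = 330.0 Ω
I = V / R_total = 25.7 / 330.0 = 0.07788 A
P_R2 = I² × R2 = (0.07788)² × 180 = 1.092 W

1.09 W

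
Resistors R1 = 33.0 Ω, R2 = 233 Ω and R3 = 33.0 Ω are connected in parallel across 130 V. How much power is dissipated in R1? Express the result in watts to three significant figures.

Parallel branches share the same voltage; P = V²/R gives the branch power in one step.
P_R1 = V² / R1 = (130)² / 33.0 Ω = 512.1 W

512 W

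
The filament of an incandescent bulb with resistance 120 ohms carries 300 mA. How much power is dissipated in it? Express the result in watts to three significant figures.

10.8 W

The current through and the resistance of the element are both given; use P = I²R.
P = (0.3000 A)² × 120 Ω = 10.80 W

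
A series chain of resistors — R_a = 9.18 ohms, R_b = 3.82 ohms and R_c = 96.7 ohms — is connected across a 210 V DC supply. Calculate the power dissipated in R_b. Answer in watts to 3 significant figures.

14.0 W

In a series string the same current flows through every resistor — find that current, then P = I²R for the one we want.
R_total = 9.18 + 3.82 + 96.7 = 109.7 Ω
I = V / R_total = 210 / 109.7 = 1.914 A
P_R_b = I² × R_b = (1.914)² × 3.82 = 14.00 W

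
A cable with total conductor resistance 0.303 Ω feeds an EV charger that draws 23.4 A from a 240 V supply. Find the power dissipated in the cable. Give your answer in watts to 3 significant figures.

166 W

Only the current and the line resistance are needed for the I²R loss.
The cable carries the full 23.4 A.
P_line = I² R_line = (23.40)² × 0.303 = 165.9 W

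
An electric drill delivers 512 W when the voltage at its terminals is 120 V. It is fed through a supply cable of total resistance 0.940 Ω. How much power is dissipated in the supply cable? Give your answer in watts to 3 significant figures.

Only the current and the line resistance are needed for the I²R loss.
I = P / V = 512 / 120 = 4.267 A through the supply cable.
P_line = I² R_line = (4.267)² × 0.940 = 17.11 W

17.1 W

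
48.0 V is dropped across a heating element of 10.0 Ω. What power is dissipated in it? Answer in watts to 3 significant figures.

V and R are stated; P = V²/R avoids computing the current.
P = (48.0 V)² / 10.0 Ω = 230.4 W

230 W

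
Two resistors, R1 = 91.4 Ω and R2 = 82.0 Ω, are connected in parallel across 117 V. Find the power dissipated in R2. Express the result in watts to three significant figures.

R2 sits directly across the source, so P = V²/R with V = 117 V.
P_R2 = V² / R2 = (117)² / 82.0 Ω = 166.9 W

167 W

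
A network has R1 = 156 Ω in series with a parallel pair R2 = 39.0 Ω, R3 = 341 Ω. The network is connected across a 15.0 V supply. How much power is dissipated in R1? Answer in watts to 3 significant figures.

0.962 W

Collapse R2‖R3 to a single equivalent, reducing the network to two series elements.
R_p = (39.0×341)/(39.0+341) = 35.00 Ω
R_total = 156 + 35.00 = 191.0 Ω
I = V / R_total = 15.0 / 191.0 = 0.07854 A
All the current flows through R1; use P = I²R.
P_R1 = (0.07854)² × 156 = 0.9622 W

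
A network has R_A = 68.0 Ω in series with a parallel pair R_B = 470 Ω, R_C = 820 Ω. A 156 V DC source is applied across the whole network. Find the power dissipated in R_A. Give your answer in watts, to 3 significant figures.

Collapse R_B‖R_C to a single equivalent, reducing the network to two series elements.
R_p = (470×820)/(470+820) = 298.8 Ω
R_total = 68.0 + 298.8 = 366.8 Ω
I = V / R_total = 156 / 366.8 = 0.4253 A
All the current flows through R_A; use P = I²R.
P_R_A = (0.4253)² × 68.0 = 12.30 W

12.3 W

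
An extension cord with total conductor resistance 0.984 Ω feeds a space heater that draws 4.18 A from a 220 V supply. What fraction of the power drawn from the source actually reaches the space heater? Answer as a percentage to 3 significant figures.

98.1 %

The extension cord carries the full 4.18 A.
P_line = I² R_line = (4.180)² × 0.984 = 17.19 W
P_source = V I = 220 × 4.180 = 919.6 W; P_load = 902.4 W
η = P_load / P_source = 902.4 / 919.6 = 0.9813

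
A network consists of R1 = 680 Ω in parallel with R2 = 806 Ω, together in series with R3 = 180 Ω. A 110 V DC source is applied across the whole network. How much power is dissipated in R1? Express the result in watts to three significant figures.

8.04 W

Combine R1 and R2 into their parallel equivalent first, reducing the network to two series resistors.
R_p = (680×806)/(680+806) = 368.8 Ω
R_total = R_p + 180 = 368.8 + 180 = 548.8 Ω
I = V / R_total = 110 / 548.8 = 0.2004 A
Voltage across the parallel pair: V_p = I × R_p = 0.2004 × 368.8 = 73.92 V
Use P = V²/R for R1 with V = V_p.
P_R1 = (73.92)² / 680 = 8.036 W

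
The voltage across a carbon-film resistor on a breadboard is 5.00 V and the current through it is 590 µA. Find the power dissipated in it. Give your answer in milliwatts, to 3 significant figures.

2.95 mW

Both the voltage across and the current through the element are known, so P = V I applies directly.
P = 5.00 V × 0.0005900 A = 0.002950 W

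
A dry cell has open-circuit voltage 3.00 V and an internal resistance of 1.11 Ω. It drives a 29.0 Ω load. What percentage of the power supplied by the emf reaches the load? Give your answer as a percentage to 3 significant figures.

96.3 %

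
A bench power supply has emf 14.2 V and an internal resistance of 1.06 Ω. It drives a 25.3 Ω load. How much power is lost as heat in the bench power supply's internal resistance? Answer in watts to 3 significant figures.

0.308 W

r is in series with the load, so it carries the full circuit current — the loss in it is I²r.
I = ε / (r + R) = 14.2 / (1.06 + 25.3) = 0.5387 A
P_int = I² r = (0.5387)² × 1.06 = 0.3076 W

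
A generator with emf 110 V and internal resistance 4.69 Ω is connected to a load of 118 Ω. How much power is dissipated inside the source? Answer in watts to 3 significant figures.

Internal loss is I²r, with I set by the total series resistance r+R.
I = ε / (r + R) = 110 / (4.69 + 118) = 0.8966 A
P_int = I² r = (0.8966)² × 4.69 = 3.770 W

3.77 W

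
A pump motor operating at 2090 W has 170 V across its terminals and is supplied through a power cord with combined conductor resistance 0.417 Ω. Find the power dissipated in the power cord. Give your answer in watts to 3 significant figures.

63.0 W

Only the current and the line resistance are needed for the I²R loss.
I = P / V = 2090 / 170 = 12.29 A through the power cord.
P_line = I² R_line = (12.29)² × 0.417 = 63.03 W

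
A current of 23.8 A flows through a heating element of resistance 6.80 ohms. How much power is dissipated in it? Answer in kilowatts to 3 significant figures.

3.85 kW

Knowing I and R, the power is just I²R — no need to find V first.
P = (23.80 A)² × 6.80 Ω = 3852 W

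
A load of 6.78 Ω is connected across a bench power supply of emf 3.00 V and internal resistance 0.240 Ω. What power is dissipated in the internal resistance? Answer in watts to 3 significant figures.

0.0438 W

Internal loss is I²r, with I set by the total series resistance r+R.
I = ε / (r + R) = 3.00 / (0.240 + 6.78) = 0.4274 A
P_int = I² r = (0.4274)² × 0.240 = 0.04383 W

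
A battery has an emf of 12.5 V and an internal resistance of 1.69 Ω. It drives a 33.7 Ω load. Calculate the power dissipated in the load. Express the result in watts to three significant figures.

Find the circuit current first, then P = I²R for the load (series elements share I).
I = ε / (r + R) = 12.5 / (1.69 + 33.7) = 0.3532 A
P_load = I² R = (0.3532)² × 33.7 = 4.204 W

4.20 W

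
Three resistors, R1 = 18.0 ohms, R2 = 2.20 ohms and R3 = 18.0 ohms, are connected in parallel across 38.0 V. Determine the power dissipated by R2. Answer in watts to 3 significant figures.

The supply voltage appears across each parallel branch — just use P = V²/R2.
P_R2 = V² / R2 = (38.0)² / 2.20 Ω = 656.4 W

656 W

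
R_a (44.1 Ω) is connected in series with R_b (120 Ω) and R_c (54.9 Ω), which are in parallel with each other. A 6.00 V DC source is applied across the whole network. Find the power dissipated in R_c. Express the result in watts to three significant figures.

0.139 W

First combine the parallel branches into one equivalent R_p, then R_a + R_p is a series pair.
R_p = (120×54.9)/(120+54.9) = 37.67 Ω
R_total = 44.1 + 37.67 = 81.77 Ω
I = V / R_total = 6.00 / 81.77 = 0.07338 A
Voltage across the parallel pair: V_p = I × R_p = 0.07338 × 37.67 = 2.764 V
R_c is across V_p, so use P = V²/R for that branch.
P_R_c = (2.764)² / 54.9 = 0.1392 W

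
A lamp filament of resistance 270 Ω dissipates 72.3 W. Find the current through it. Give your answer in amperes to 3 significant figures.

0.517 A

Rearranging the power relation for the two known quantities gives I = √(P / R).
I = √(72.3 / 270) = 0.5175 A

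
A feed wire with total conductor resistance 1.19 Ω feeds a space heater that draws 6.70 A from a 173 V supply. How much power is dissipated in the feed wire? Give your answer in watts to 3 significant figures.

53.4 W

The feed wire and load are in series, so the same current flows in both; the loss is I²R_line.
The feed wire carries the full 6.70 A.
P_line = I² R_line = (6.700)² × 1.19 = 53.42 W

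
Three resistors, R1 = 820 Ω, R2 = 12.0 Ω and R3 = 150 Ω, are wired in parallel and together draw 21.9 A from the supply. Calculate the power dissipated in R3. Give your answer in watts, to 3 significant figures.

384 W

The branches share the same voltage, but only the total current is given — find V from the equivalent resistance first.
1/R_eq = 1/820 + 1/12.0 + 1/150 ⇒ R_eq = 10.96 Ω
V = I_total × R_eq = 21.90 × 10.96 = 240.1 V
P_R3 = V² / R3 = (240.1)² / 150 = 384.3 W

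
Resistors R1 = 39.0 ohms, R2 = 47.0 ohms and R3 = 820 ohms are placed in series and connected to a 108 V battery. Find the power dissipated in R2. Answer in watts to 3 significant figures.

0.668 W

The current is common to all series resistors; compute it, then apply P = I²R for the target.
R_total = 39.0 + 47.0 + 820 = 906.0 Ω
I = V / R_total = 108 / 906.0 = 0.1192 A
P_R2 = I² × R2 = (0.1192)² × 47.0 = 0.6679 W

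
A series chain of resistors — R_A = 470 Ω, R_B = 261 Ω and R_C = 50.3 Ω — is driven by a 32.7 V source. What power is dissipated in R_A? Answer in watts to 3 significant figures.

0.823 W

Series elements share the same current, so find I first, then use P = I²R.
R_total = 470 + 261 + 50.3 = 781.3 Ω
I = V / R_total = 32.7 / 781.3 = 0.04185 A
P_R_A = I² × R_A = (0.04185)² × 470 = 0.8233 W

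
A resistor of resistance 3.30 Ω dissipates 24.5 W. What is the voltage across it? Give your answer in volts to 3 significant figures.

Inverting the appropriate power form: V = √(P R).
V = √(24.5 × 3.30) = 8.992 V

8.99 V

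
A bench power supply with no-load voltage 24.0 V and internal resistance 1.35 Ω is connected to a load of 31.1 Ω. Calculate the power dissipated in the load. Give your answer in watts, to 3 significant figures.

Load and internal resistance form a series loop — compute the loop current, then the load power via I²R.
I = ε / (r + R) = 24.0 / (1.35 + 31.1) = 0.7396 A
P_load = I² R = (0.7396)² × 31.1 = 17.01 W

17.0 W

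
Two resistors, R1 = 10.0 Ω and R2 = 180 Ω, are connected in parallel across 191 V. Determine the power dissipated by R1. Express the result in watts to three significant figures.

Parallel branches share the same voltage; P = V²/R gives the branch power in one step.
P_R1 = V² / R1 = (191)² / 10.0 Ω = 3648 W

3650 W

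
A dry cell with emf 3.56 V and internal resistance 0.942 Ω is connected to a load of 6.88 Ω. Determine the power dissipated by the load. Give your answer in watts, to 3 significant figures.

Find the circuit current first, then P = I²R for the load (series elements share I).
I = ε / (r + R) = 3.56 / (0.942 + 6.88) = 0.4551 A
P_load = I² R = (0.4551)² × 6.88 = 1.425 W

1.43 W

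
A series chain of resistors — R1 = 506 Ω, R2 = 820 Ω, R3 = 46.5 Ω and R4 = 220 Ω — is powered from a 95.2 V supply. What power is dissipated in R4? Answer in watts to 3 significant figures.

0.786 W

Every series element carries the same I. Get I from the total resistance, then P = I² × R4.
R_total = 506 + 820 + 46.5 + 220 = 1592 Ω
I = V / R_total = 95.2 / 1592 = 0.05978 A
P_R4 = I² × R4 = (0.05978)² × 220 = 0.7862 W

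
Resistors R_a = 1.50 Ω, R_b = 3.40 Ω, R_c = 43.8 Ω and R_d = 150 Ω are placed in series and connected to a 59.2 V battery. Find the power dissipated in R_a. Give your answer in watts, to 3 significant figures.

0.133 W

Series elements share the same current, so find I first, then use P = I²R.
R_total = 1.50 + 3.40 + 43.8 + 150 = 198.7 Ω
I = V / R_total = 59.2 / 198.7 = 0.2979 A
P_R_a = I² × R_a = (0.2979)² × 1.50 = 0.1331 W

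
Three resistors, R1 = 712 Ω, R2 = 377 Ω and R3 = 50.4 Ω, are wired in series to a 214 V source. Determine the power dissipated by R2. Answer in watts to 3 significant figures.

Every series element carries the same I. Get I from the total resistance, then P = I² × R2.
R_total = 712 + 377 + 50.4 = 1139 Ω
I = V / R_total = 214 / 1139 = 0.1878 A
P_R2 = I² × R2 = (0.1878)² × 377 = 13.30 W

13.3 W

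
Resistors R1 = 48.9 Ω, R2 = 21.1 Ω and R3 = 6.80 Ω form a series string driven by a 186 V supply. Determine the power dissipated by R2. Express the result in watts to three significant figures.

124 W

In a series string the same current flows through every resistor — find that current, then P = I²R for the one we want.
R_total = 48.9 + 21.1 + 6.80 = 76.80 Ω
I = V / R_total = 186 / 76.80 = 2.422 A
P_R2 = I² × R2 = (2.422)² × 21.1 = 123.8 W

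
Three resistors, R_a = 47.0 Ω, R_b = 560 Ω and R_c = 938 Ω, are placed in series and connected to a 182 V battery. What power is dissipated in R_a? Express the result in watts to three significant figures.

0.652 W

The current is common to all series resistors; compute it, then apply P = I²R for the target.
R_total = 47.0 + 560 + 938 = 1545 Ω
I = V / R_total = 182 / 1545 = 0.1178 A
P_R_a = I² × R_a = (0.1178)² × 47.0 = 0.6522 W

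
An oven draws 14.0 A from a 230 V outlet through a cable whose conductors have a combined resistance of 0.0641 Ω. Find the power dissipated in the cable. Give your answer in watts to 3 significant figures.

Line loss is just I²R for the cable — we know both I and R_line directly.
The cable carries the full 14.0 A.
P_line = I² R_line = (14.00)² × 0.0641 = 12.56 W

12.6 W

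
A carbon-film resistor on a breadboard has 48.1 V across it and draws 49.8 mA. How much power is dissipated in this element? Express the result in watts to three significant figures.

Both the voltage across and the current through the element are known, so P = V I applies directly.
P = 48.1 V × 0.04980 A = 2.395 W

2.40 W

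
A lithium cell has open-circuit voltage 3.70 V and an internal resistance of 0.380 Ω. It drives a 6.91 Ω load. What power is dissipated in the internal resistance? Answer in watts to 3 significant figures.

Internal loss is I²r, with I set by the total series resistance r+R.
I = ε / (r + R) = 3.70 / (0.380 + 6.91) = 0.5075 A
P_int = I² r = (0.5075)² × 0.380 = 0.09789 W

0.0979 W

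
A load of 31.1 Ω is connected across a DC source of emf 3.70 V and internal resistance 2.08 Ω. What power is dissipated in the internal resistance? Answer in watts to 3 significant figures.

r is in series with the load, so it carries the full circuit current — the loss in it is I²r.
I = ε / (r + R) = 3.70 / (2.08 + 31.1) = 0.1115 A
P_int = I² r = (0.1115)² × 2.08 = 0.02587 W

0.0259 W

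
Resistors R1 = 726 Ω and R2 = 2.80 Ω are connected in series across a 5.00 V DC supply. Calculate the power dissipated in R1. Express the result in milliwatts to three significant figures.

Every series element carries the same I. Get I from the total resistance, then P = I² × R1.
R_total = 726 + 2.80 = 728.8 Ω
I = V / R_total = 5.00 / 728.8 = 0.006861 A
P_R1 = I² × R1 = (0.006861)² × 726 = 0.03417 W

34.2 mW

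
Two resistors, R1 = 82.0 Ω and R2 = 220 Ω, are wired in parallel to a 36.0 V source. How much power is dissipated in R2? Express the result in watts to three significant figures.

Every branch has 36.0 V across it, so for R2 the power is simply V²/R.
P_R2 = V² / R2 = (36.0)² / 220 Ω = 5.891 W

5.89 W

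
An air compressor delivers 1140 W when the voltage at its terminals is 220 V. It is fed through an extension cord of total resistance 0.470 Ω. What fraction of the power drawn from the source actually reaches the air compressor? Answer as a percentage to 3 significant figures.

I = P / V = 1140 / 220 = 5.182 A through the extension cord.
P_line = I² R_line = (5.182)² × 0.470 = 12.62 W
P_source = P_load + P_line = 1140 + 12.62 = 1153 W
η = P_load / P_source = 1140 / 1153 = 0.9891

98.9 %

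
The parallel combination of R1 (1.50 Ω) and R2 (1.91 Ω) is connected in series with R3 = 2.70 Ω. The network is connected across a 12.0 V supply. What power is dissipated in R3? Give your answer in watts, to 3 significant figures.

31.0 W

Combine R1 and R2 into their parallel equivalent first, reducing the network to two series resistors.
R_p = (1.50×1.91)/(1.50+1.91) = 0.8402 Ω
R_total = R_p + 2.70 = 0.8402 + 2.70 = 3.540 Ω
I = V / R_total = 12.0 / 3.540 = 3.390 A
R3 is the series element, so its power is I²R.
P_R3 = (3.390)² × 2.70 = 31.02 W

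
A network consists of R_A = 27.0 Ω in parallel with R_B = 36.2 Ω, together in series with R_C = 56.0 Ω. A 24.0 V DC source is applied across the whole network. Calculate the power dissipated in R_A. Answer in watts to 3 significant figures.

0.999 W

Collapse the R_A‖R_B pair into one equivalent R_p; then R_p and R_C form a series string.
R_p = (27.0×36.2)/(27.0+36.2) = 15.47 Ω
R_total = R_p + 56.0 = 15.47 + 56.0 = 71.47 Ω
I = V / R_total = 24.0 / 71.47 = 0.3358 A
Voltage across the parallel pair: V_p = I × R_p = 0.3358 × 15.47 = 5.194 V
Use P = V²/R for R_A with V = V_p.
P_R_A = (5.194)² / 27.0 = 0.9990 W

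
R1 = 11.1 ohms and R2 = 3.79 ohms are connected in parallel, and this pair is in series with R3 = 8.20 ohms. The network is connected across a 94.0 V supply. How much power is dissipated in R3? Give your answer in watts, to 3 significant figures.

Collapse the R1‖R2 pair into one equivalent R_p; then R_p and R3 form a series string.
R_p = (11.1×3.79)/(11.1+3.79) = 2.825 Ω
R_total = R_p + 8.20 = 2.825 + 8.20 = 11.03 Ω
I = V / R_total = 94.0 / 11.03 = 8.526 A
R3 carries the full series current, so P = I²R.
P_R3 = (8.526)² × 8.20 = 596.1 W

596 W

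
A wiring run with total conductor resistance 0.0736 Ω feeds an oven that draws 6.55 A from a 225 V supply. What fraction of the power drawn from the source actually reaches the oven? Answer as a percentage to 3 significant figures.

99.8 %

The wiring run carries the full 6.55 A.
P_line = I² R_line = (6.550)² × 0.0736 = 3.158 W
P_source = V I = 225 × 6.550 = 1474 W; P_load = 1471 W
η = P_load / P_source = 1471 / 1474 = 0.9979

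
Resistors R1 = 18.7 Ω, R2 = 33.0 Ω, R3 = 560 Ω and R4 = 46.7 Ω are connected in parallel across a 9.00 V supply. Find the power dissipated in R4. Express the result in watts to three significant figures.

1.73 W

R4 sits directly across the source, so P = V²/R with V = 9.00 V.
P_R4 = V² / R4 = (9.00)² / 46.7 Ω = 1.734 W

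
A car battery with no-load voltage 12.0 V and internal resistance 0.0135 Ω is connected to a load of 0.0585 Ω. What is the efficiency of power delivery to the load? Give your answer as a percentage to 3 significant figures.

81.2 %

Efficiency is P_load / P_total. With a series r and R sharing the same I, P = I²R for each, so η = R/(R+r).
η = R / (R + r) = 0.0585 / (0.0585 + 0.0135) = 0.8125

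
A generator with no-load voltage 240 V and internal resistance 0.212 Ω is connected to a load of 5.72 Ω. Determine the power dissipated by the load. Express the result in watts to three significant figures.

9360 W

Find the circuit current first, then P = I²R for the load (series elements share I).
I = ε / (r + R) = 240 / (0.212 + 5.72) = 40.46 A
P_load = I² R = (40.46)² × 5.72 = 9363 W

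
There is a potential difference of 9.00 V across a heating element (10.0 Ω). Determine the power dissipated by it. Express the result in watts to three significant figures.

8.10 W

V and R are stated; P = V²/R avoids computing the current.
P = (9.00 V)² / 10.0 Ω = 8.100 W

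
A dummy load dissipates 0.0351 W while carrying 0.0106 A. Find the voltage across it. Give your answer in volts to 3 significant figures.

3.31 V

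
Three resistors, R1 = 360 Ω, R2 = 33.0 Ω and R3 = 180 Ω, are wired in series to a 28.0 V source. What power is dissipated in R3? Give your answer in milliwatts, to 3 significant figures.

430 mW

In a series string the same current flows through every resistor — find that current, then P = I²R for the one we want.
R_total = 360 + 33.0 + 180 = 573.0 Ω
I = V / R_total = 28.0 / 573.0 = 0.04887 A
P_R3 = I² × R3 = (0.04887)² × 180 = 0.4298 W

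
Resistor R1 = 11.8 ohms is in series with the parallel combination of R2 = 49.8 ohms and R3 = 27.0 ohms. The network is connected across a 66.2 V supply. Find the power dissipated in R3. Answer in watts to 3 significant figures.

Collapse R2‖R3 to a single equivalent, reducing the network to two series elements.
R_p = (49.8×27.0)/(49.8+27.0) = 17.51 Ω
R_total = 11.8 + 17.51 = 29.31 Ω
I = V / R_total = 66.2 / 29.31 = 2.259 A
Voltage across the parallel pair: V_p = I × R_p = 2.259 × 17.51 = 39.55 V
With V_p across R3, its power is V_p²/R3.
P_R3 = (39.55)² / 27.0 = 57.92 W

57.9 W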